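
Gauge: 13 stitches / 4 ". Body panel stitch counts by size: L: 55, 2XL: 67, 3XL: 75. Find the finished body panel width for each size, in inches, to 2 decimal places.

L 16.92 inches; 2XL 20.62 inches; 3XL 23.08 inches.

13/4 = 3.25 sts per in.
L: 55 / 3.25 = 16.923 → 16.92 in.
2XL: 67 / 3.25 = 20.615 → 20.62 in.
3XL: 75 / 3.25 = 23.077 → 23.08 in.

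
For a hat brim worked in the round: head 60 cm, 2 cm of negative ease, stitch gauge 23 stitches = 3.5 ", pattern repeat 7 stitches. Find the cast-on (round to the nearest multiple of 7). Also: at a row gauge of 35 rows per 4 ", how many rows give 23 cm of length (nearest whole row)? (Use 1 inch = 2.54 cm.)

Finished = 60 − 2 = 58 cm.
58 cm × 1/2.54 = 22.83 inches.
23/3.5 = 6.571 sts per in; 22.83 × 6.571 = 150.06 sts.
Nearest multiple of 7 → 147.
23 cm = 9.06 inches; × 8.75 = 79.23 → 79 rows.

Cast on 147 stitches; work 79 rows.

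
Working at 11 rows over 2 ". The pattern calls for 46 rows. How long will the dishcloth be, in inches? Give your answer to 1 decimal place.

11 rows / 2 inch = 5.5 rows per inch.
46 / 5.5 = 8.36 inches.

8.4 inches.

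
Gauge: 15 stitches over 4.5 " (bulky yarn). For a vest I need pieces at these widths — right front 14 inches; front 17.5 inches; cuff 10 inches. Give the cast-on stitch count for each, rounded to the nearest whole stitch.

right front 47; front 58; cuff 33.

Rate = 15/4.5 = 3.333 sts per in.
right front: 14 × 3.333 = 46.67 → 47.
front: 17.5 × 3.333 = 58.33 → 58.
cuff: 10 × 3.333 = 33.33 → 33.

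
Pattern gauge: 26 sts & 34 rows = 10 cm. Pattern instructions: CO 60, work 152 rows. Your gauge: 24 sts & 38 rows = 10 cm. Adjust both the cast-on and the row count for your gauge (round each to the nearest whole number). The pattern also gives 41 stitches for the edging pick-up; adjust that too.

Stitches: 60 × 24/26 = 55.38 → 55.
Rows: 152 × 38/34 = 169.88 → 170.
edging pick-up: 41 × 24/26 = 37.85 → 38.

Cast on 55 stitches; work 170 rows; edging pick-up 38 stitches.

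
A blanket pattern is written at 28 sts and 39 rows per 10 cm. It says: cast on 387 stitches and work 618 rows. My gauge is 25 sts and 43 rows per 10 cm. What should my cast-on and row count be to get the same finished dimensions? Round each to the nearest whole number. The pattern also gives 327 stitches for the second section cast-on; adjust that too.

Stitches: 387 × 25/28 = 345.54 → 346.
Rows: 618 × 43/39 = 681.38 → 681.
second section cast-on: 327 × 25/28 = 291.96 → 292.

Cast on 346 stitches; work 681 rows; second section cast-on 292 stitches.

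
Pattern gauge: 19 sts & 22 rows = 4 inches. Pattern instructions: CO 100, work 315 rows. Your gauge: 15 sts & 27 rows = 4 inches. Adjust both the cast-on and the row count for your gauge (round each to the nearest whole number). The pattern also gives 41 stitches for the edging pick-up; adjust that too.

Stitches: 100 × 15/19 = 78.95 → 79.
Rows: 315 × 27/22 = 386.59 → 387.
edging pick-up: 41 × 15/19 = 32.37 → 32.

Cast on 79 stitches; work 387 rows; edging pick-up 32 stitches.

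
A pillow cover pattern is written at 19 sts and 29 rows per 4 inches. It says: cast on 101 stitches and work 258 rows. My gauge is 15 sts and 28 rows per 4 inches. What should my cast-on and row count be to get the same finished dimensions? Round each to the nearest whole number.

Stitches: 101 × 15/19 = 79.74 → 80.
Rows: 258 × 28/29 = 249.10 → 249.

Cast on 80 stitches; work 249 rows.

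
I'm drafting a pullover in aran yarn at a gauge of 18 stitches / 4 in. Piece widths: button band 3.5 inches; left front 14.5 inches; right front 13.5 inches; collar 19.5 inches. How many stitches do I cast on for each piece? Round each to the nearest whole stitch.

Rate = 18/4 = 4.5 sts per in.
button band: 3.5 × 4.5 = 15.75 → 16.
left front: 14.5 × 4.5 = 65.25 → 65.
right front: 13.5 × 4.5 = 60.75 → 61.
collar: 19.5 × 4.5 = 87.75 → 88.

button band 16; left front 65; right front 61; collar 88.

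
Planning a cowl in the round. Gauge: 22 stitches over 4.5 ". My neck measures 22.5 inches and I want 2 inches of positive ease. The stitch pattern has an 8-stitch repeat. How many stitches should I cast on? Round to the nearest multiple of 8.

Cast on 120 stitches.

Finished = 22.5 + 2 = 24.5 inches.
22 / 4.5 = 4.889 sts/in.
24.5 × 4.889 = 119.78 sts.
Nearest multiple of 8: 120.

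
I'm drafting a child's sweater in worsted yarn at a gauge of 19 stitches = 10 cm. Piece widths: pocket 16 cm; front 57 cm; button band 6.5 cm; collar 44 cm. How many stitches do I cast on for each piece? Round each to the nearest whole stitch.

pocket 30; front 108; button band 12; collar 84.

Rate = 19/10 = 1.9 sts per cm.
pocket: 16 × 1.9 = 30.40 → 30.
front: 57 × 1.9 = 108.30 → 108.
button band: 6.5 × 1.9 = 12.35 → 12.
collar: 44 × 1.9 = 83.60 → 84.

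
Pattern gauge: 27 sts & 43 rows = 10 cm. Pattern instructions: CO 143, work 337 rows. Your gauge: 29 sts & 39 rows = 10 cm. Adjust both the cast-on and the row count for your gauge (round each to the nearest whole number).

Stitches: 143 × 29/27 = 153.59 → 154.
Rows: 337 × 39/43 = 305.65 → 306.

Cast on 154 stitches; work 306 rows.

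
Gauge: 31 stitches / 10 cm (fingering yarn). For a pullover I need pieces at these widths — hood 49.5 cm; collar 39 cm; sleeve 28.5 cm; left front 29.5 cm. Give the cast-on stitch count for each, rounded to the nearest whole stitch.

Rate = 31/10 = 3.1 sts per cm.
hood: 49.5 × 3.1 = 153.45 → 153.
collar: 39 × 3.1 = 120.90 → 121.
sleeve: 28.5 × 3.1 = 88.35 → 88.
left front: 29.5 × 3.1 = 91.45 → 91.

hood 153; collar 121; sleeve 88; left front 91.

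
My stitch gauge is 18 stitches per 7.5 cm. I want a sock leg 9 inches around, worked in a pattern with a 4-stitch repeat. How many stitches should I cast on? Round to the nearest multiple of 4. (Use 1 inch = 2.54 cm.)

9 in = 9 × 2.54 = 22.86 cm.
18 / 7.5 = 2.4 sts/cm.
22.86 × 2.4 = 54.86 sts.
→ 56.

56 stitches.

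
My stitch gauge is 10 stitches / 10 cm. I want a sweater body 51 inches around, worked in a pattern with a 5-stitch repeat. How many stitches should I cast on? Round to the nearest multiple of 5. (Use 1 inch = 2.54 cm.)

51 in = 51 × 2.54 = 129.54 cm.
10 / 10 = 1 sts/cm.
129.54 × 1 = 129.54 sts.
→ 130.

130 stitches.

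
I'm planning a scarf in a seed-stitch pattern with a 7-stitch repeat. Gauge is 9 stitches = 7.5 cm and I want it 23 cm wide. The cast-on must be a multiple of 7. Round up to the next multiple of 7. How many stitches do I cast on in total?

28 stitches.

9 / 7.5 = 1.2 sts per cm.
23 × 1.2 = 27.60 sts.
Next multiple of 7: 28.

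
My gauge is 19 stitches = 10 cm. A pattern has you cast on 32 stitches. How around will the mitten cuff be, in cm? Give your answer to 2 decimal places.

16.84 cm.

19 stitches / 10 cm = 1.9 stitches per cm.
32 / 1.9 = 16.842 cm.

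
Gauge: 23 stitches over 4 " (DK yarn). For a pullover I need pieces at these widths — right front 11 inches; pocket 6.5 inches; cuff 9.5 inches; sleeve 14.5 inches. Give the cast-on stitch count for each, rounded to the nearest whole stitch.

right front 63; pocket 37; cuff 55; sleeve 83.

Rate = 23/4 = 5.75 sts per in.
right front: 11 × 5.75 = 63.25 → 63.
pocket: 6.5 × 5.75 = 37.38 → 37.
cuff: 9.5 × 5.75 = 54.62 → 55.
sleeve: 14.5 × 5.75 = 83.38 → 83.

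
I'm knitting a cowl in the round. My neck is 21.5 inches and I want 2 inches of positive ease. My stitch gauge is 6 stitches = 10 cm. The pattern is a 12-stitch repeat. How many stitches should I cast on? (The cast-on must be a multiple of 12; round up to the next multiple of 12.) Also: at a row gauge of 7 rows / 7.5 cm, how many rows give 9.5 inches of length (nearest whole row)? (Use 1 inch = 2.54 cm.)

Cast on 36 stitches; work 23 rows.

Finished = 21.5 + 2 = 23.5 inches.
23.5 inches × 2.54 = 59.69 cm.
6/10 = 0.6 sts per cm; 59.69 × 0.6 = 35.81 sts.
Next multiple of 12 → 36.
9.5 inches = 24.13 cm; × 0.933 = 22.52 → 23 rows.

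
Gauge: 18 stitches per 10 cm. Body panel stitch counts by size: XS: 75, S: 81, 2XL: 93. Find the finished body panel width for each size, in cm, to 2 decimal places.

18/10 = 1.8 sts per cm.
XS: 75 / 1.8 = 41.667 → 41.67 cm.
S: 81 / 1.8 = 45.000 → 45.00 cm.
2XL: 93 / 1.8 = 51.667 → 51.67 cm.

XS 41.67 cm; S 45.00 cm; 2XL 51.67 cm.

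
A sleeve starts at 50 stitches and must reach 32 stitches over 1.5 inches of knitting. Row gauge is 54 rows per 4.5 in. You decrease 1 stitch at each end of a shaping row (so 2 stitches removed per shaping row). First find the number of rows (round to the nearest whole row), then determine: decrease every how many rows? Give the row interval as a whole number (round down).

Rows = 1.5 × 12 = 18.0 → 18 rows.
Stitches to remove: 18 → 9 shaping rows (at 2 st each).
18 / 9 = 2.00 → every 2 rows.

Decrease every 2nd row.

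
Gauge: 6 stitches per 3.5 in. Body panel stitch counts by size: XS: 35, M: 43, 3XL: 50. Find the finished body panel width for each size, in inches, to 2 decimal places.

6/3.5 = 1.714 sts per in.
XS: 35 / 1.714 = 20.417 → 20.42 in.
M: 43 / 1.714 = 25.083 → 25.08 in.
3XL: 50 / 1.714 = 29.167 → 29.17 in.

XS 20.42 inches; M 25.08 inches; 3XL 29.17 inches.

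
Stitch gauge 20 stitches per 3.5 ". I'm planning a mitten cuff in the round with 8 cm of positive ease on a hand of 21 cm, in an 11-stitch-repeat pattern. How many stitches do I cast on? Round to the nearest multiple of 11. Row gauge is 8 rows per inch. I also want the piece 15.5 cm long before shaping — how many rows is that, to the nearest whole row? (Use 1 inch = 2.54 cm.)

Cast on 66 stitches; work 49 rows.

Finished = 21 + 8 = 29 cm.
29 cm × 1/2.54 = 11.42 inches.
20/3.5 = 5.714 sts per in; 11.42 × 5.714 = 65.24 sts.
Nearest multiple of 11 → 66.
15.5 cm = 6.10 inches; × 8 = 48.82 → 49 rows.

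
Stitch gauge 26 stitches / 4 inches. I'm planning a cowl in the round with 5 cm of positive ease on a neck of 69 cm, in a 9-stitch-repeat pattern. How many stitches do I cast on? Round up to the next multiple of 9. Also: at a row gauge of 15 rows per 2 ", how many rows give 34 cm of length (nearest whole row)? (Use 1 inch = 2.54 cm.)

Finished = 69 + 5 = 74 cm.
74 cm × 1/2.54 = 29.13 inches.
26/4 = 6.5 sts per in; 29.13 × 6.5 = 189.37 sts.
Next multiple of 9 → 198.
34 cm = 13.39 inches; × 7.5 = 100.39 → 100 rows.

Cast on 198 stitches; work 100 rows.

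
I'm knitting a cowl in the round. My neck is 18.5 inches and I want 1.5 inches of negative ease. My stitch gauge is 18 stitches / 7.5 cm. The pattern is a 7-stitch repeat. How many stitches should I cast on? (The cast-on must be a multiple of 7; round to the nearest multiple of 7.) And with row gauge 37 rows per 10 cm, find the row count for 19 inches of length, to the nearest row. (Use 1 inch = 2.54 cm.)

Cast on 105 stitches; work 179 rows.

Finished = 18.5 − 1.5 = 17 inches.
17 inches × 2.54 = 43.18 cm.
18/7.5 = 2.4 sts per cm; 43.18 × 2.4 = 103.63 sts.
Nearest multiple of 7 → 105.
19 inches = 48.26 cm; × 3.7 = 178.56 → 179 rows.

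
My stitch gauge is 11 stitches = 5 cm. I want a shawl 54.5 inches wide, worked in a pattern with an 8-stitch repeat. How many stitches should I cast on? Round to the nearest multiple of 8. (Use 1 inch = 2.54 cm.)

Cast on 304 stitches.

54.5 in = 54.5 × 2.54 = 138.43 cm.
11 / 5 = 2.2 sts/cm.
138.43 × 2.2 = 304.55 sts.
→ 304.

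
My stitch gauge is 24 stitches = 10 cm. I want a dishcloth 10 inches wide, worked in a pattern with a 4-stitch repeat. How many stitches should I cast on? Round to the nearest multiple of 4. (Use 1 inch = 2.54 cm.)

Cast on 60 stitches.

10 in = 10 × 2.54 = 25.40 cm.
24 / 10 = 2.4 sts/cm.
25.40 × 2.4 = 60.96 sts.
→ 60.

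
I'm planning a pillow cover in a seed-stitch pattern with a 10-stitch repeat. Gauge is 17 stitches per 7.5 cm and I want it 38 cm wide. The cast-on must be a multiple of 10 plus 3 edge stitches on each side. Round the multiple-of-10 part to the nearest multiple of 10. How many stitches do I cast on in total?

CO 86 sts.

17 / 7.5 = 2.267 sts per cm.
38 × 2.267 = 86.13 sts.
Less 6 edge sts → 80.13 for the repeat.
Nearest multiple of 10: 80.
Add back 6 edge sts → 86.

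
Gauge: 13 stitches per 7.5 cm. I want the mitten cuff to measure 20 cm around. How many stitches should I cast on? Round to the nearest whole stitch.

Cast on 35 stitches.

13 stitches / 7.5 cm = 1.733 stitches per cm.
20 × 1.733 = 34.67 stitches.
Round to nearest → 35.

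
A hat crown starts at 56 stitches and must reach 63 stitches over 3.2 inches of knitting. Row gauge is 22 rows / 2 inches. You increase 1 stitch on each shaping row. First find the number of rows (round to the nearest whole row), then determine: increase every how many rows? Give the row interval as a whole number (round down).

Increase every 5th row.

Rows = 3.2 × 11 = 35.2 → 35 rows.
Stitches to add: 7 → 7 shaping rows (at 1 st each).
35 / 7 = 5.00 → every 5 rows.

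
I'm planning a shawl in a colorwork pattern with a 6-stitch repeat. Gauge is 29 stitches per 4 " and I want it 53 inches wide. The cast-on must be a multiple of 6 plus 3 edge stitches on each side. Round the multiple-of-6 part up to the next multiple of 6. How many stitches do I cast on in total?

390 stitches.

29 / 4 = 7.25 sts per inch.
53 × 7.25 = 384.25 sts.
Less 6 edge sts → 378.25 for the repeat.
Next multiple of 6: 384.
Add back 6 edge sts → 390.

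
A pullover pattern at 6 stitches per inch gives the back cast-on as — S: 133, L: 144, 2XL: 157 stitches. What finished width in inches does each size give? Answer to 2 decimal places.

6/1 = 6 sts per in.
S: 133 / 6 = 22.167 → 22.17 in.
L: 144 / 6 = 24.000 → 24.00 in.
2XL: 157 / 6 = 26.167 → 26.17 in.

S 22.17 inches; L 24.00 inches; 2XL 26.17 inches.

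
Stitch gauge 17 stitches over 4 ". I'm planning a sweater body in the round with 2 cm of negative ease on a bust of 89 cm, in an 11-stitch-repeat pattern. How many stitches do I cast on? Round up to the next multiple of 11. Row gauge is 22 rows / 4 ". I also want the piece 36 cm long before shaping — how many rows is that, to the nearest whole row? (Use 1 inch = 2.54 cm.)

Finished = 89 − 2 = 87 cm.
87 cm × 1/2.54 = 34.25 inches.
17/4 = 4.25 sts per in; 34.25 × 4.25 = 145.57 sts.
Next multiple of 11 → 154.
36 cm = 14.17 inches; × 5.5 = 77.95 → 78 rows.

Cast on 154 stitches; work 78 rows.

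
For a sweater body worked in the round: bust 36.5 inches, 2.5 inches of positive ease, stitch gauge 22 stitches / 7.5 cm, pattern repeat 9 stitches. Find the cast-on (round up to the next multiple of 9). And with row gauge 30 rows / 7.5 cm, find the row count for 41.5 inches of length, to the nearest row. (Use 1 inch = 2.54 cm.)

Cast on 297 stitches; work 422 rows.

Finished = 36.5 + 2.5 = 39 inches.
39 inches × 2.54 = 99.06 cm.
22/7.5 = 2.933 sts per cm; 99.06 × 2.933 = 290.58 sts.
Next multiple of 9 → 297.
41.5 inches = 105.41 cm; × 4 = 421.64 → 422 rows.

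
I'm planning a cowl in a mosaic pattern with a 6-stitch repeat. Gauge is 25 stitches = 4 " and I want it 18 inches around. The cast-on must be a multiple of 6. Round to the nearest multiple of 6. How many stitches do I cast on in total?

CO 114 sts.

25 / 4 = 6.25 sts per inch.
18 × 6.25 = 112.50 sts.
Nearest multiple of 6: 114.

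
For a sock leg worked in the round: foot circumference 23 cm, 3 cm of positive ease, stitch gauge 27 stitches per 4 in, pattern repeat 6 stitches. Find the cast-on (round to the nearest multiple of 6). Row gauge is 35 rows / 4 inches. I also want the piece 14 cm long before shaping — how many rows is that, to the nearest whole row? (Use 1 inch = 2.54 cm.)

Cast on 72 stitches; work 48 rows.

Finished = 23 + 3 = 26 cm.
26 cm × 1/2.54 = 10.24 inches.
27/4 = 6.75 sts per in; 10.24 × 6.75 = 69.09 sts.
Nearest multiple of 6 → 72.
14 cm = 5.51 inches; × 8.75 = 48.23 → 48 rows.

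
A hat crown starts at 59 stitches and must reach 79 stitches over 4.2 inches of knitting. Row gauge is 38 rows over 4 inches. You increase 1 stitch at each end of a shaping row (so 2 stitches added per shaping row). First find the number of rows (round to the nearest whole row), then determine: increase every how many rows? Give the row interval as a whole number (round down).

Rows = 4.2 × 9.5 = 39.9 → 40 rows.
Stitches to add: 20 → 10 shaping rows (at 2 st each).
40 / 10 = 4.00 → every 4 rows.

Increase every 4th row.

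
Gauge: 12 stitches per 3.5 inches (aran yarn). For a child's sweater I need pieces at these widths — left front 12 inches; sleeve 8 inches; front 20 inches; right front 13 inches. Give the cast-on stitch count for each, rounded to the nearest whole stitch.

Rate = 12/3.5 = 3.429 sts per in.
left front: 12 × 3.429 = 41.14 → 41.
sleeve: 8 × 3.429 = 27.43 → 27.
front: 20 × 3.429 = 68.57 → 69.
right front: 13 × 3.429 = 44.57 → 45.

left front 41; sleeve 27; front 69; right front 45.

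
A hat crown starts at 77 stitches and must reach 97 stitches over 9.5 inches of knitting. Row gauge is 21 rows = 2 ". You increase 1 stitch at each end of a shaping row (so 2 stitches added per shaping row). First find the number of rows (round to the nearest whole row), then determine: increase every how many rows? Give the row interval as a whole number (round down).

Rows = 9.5 × 10.5 = 99.8 → 100 rows.
Stitches to add: 20 → 10 shaping rows (at 2 st each).
100 / 10 = 10.00 → every 10 rows.

Increase every 10th row.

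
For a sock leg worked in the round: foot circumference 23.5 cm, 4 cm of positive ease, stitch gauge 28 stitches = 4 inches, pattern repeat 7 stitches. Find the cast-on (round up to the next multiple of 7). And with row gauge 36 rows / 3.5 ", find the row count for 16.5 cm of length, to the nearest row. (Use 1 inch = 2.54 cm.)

Cast on 77 stitches; work 67 rows.

Finished = 23.5 + 4 = 27.5 cm.
27.5 cm × 1/2.54 = 10.83 inches.
28/4 = 7 sts per in; 10.83 × 7 = 75.79 sts.
Next multiple of 7 → 77.
16.5 cm = 6.50 inches; × 10.286 = 66.82 → 67 rows.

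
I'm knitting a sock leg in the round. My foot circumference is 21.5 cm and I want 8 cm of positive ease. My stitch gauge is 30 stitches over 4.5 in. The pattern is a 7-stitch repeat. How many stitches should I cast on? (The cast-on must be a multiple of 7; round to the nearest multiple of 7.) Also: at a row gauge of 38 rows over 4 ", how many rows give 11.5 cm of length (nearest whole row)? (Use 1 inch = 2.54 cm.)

Cast on 77 stitches; work 43 rows.

Finished = 21.5 + 8 = 29.5 cm.
29.5 cm × 1/2.54 = 11.61 inches.
30/4.5 = 6.667 sts per in; 11.61 × 6.667 = 77.43 sts.
Nearest multiple of 7 → 77.
11.5 cm = 4.53 inches; × 9.5 = 43.01 → 43 rows.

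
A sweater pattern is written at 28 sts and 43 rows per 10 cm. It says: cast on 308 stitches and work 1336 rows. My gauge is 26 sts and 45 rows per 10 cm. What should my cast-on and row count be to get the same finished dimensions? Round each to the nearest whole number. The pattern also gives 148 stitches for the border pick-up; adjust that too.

Cast on 286 stitches; work 1398 rows; border pick-up 137 stitches.

Stitches: 308 × 26/28 = 286.00 → 286.
Rows: 1336 × 45/43 = 1398.14 → 1398.
border pick-up: 148 × 26/28 = 137.43 → 137.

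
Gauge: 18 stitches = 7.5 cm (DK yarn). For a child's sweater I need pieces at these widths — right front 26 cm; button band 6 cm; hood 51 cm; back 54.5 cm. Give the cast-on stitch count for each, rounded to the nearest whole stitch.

right front 62; button band 14; hood 122; back 131.

Rate = 18/7.5 = 2.4 sts per cm.
right front: 26 × 2.4 = 62.40 → 62.
button band: 6 × 2.4 = 14.40 → 14.
hood: 51 × 2.4 = 122.40 → 122.
back: 54.5 × 2.4 = 130.80 → 131.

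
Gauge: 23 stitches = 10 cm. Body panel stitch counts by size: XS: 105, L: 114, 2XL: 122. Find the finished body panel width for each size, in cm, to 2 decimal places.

23/10 = 2.3 sts per cm.
XS: 105 / 2.3 = 45.652 → 45.65 cm.
L: 114 / 2.3 = 49.565 → 49.57 cm.
2XL: 122 / 2.3 = 53.043 → 53.04 cm.

XS 45.65 cm; L 49.57 cm; 2XL 53.04 cm.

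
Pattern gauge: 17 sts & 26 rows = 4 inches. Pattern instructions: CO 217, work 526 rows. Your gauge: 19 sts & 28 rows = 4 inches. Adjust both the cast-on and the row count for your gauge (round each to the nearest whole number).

Stitches: 217 × 19/17 = 242.53 → 243.
Rows: 526 × 28/26 = 566.46 → 566.

Cast on 243 stitches; work 566 rows.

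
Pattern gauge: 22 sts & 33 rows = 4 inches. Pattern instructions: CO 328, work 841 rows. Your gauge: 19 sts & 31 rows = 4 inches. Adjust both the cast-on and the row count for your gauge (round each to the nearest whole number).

Cast on 283 stitches; work 790 rows.

Stitches: 328 × 19/22 = 283.27 → 283.
Rows: 841 × 31/33 = 790.03 → 790.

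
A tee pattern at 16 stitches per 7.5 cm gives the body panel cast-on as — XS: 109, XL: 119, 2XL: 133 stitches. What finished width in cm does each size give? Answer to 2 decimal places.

16/7.5 = 2.133 sts per cm.
XS: 109 / 2.133 = 51.094 → 51.09 cm.
XL: 119 / 2.133 = 55.781 → 55.78 cm.
2XL: 133 / 2.133 = 62.344 → 62.34 cm.

XS 51.09 cm; XL 55.78 cm; 2XL 62.34 cm.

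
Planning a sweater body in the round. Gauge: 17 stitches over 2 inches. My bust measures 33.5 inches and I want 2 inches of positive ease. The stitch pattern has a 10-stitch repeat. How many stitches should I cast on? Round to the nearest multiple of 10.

Finished = 33.5 + 2 = 35.5 inches.
17 / 2 = 8.5 sts/in.
35.5 × 8.5 = 301.75 sts.
Nearest multiple of 10: 300.

Cast on 300 stitches.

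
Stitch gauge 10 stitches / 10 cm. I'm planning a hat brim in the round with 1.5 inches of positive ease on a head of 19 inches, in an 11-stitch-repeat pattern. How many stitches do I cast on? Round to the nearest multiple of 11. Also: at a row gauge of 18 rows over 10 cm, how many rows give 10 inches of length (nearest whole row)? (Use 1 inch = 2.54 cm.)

Finished = 19 + 1.5 = 20.5 inches.
20.5 inches × 2.54 = 52.07 cm.
10/10 = 1 sts per cm; 52.07 × 1 = 52.07 sts.
Nearest multiple of 11 → 55.
10 inches = 25.40 cm; × 1.8 = 45.72 → 46 rows.

Cast on 55 stitches; work 46 rows.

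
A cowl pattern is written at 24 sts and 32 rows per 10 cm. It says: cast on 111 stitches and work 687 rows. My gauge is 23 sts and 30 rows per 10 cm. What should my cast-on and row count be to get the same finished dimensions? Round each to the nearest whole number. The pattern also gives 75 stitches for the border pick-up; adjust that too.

Cast on 106 stitches; work 644 rows; border pick-up 72 stitches.

Stitches: 111 × 23/24 = 106.38 → 106.
Rows: 687 × 30/32 = 644.06 → 644.
border pick-up: 75 × 23/24 = 71.88 → 72.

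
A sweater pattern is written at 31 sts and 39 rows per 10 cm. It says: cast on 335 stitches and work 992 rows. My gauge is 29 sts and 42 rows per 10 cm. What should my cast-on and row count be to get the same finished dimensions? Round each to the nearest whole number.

Cast on 313 stitches; work 1068 rows.

Stitches: 335 × 29/31 = 313.39 → 313.
Rows: 992 × 42/39 = 1068.31 → 1068.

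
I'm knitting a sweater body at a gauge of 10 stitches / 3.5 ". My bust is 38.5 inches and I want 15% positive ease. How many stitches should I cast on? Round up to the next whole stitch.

Finished = 38.5 × 1.15 = 44.27 in.
10 / 3.5 = 2.857 sts per inch.
44.27 × 2.857 = 126.50 sts.
→ 127 sts.

127 stitches.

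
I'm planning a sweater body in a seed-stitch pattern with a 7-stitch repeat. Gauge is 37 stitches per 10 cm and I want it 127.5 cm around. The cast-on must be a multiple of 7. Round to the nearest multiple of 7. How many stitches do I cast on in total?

37 / 10 = 3.7 sts per cm.
127.5 × 3.7 = 471.75 sts.
Nearest multiple of 7: 469.

Cast on 469 stitches.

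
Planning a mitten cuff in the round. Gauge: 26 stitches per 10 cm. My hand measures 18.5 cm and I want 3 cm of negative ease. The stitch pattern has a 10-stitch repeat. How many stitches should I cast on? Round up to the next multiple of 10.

Finished = 18.5 − 3 = 15.5 cm.
26 / 10 = 2.6 sts/cm.
15.5 × 2.6 = 40.30 sts.
Next multiple of 10: 50.

CO 50 sts.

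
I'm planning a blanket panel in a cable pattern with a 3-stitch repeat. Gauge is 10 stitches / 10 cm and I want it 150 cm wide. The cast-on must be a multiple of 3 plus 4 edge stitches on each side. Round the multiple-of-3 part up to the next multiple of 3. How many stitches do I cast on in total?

10 / 10 = 1 sts per cm.
150 × 1 = 150.00 sts.
Less 8 edge sts → 142.00 for the repeat.
Next multiple of 3: 144.
Add back 8 edge sts → 152.

CO 152 sts.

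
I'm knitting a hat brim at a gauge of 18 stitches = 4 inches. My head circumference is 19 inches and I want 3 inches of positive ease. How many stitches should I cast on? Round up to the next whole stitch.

Finished = 19 + 3 = 22 in.
18 / 4 = 4.5 sts per inch.
22.00 × 4.5 = 99.00 sts.

99 stitches.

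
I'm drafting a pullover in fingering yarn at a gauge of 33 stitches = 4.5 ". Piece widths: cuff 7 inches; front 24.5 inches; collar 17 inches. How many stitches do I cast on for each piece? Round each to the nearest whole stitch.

Rate = 33/4.5 = 7.333 sts per in.
cuff: 7 × 7.333 = 51.33 → 51.
front: 24.5 × 7.333 = 179.67 → 180.
collar: 17 × 7.333 = 124.67 → 125.

cuff 51; front 180; collar 125.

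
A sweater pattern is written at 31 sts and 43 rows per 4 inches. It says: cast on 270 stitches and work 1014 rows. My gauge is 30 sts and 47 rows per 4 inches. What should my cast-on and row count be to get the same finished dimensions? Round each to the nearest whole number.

Cast on 261 stitches; work 1108 rows.

Stitches: 270 × 30/31 = 261.29 → 261.
Rows: 1014 × 47/43 = 1108.33 → 1108.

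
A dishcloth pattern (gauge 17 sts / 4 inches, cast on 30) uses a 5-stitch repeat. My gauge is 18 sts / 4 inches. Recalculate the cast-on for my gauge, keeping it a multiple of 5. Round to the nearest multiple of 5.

30 × 18 / 17 = 31.76.
Nearest multiple of 5: 30.

30 stitches.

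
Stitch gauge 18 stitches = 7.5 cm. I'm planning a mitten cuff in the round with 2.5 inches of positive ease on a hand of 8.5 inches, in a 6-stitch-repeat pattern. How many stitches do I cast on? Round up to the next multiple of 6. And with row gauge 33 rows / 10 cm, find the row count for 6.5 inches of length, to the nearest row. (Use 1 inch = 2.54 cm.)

Cast on 72 stitches; work 54 rows.

Finished = 8.5 + 2.5 = 11 inches.
11 inches × 2.54 = 27.94 cm.
18/7.5 = 2.4 sts per cm; 27.94 × 2.4 = 67.06 sts.
Next multiple of 6 → 72.
6.5 inches = 16.51 cm; × 3.3 = 54.48 → 54 rows.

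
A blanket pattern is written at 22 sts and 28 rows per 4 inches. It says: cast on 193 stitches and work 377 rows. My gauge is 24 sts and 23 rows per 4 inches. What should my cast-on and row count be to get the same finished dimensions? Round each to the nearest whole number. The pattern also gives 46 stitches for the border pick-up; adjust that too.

Stitches: 193 × 24/22 = 210.55 → 211.
Rows: 377 × 23/28 = 309.68 → 310.
border pick-up: 46 × 24/22 = 50.18 → 50.

Cast on 211 stitches; work 310 rows; border pick-up 50 stitches.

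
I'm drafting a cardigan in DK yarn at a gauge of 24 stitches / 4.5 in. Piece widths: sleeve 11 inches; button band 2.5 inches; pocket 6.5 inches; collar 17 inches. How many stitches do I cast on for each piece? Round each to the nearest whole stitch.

Rate = 24/4.5 = 5.333 sts per in.
sleeve: 11 × 5.333 = 58.67 → 59.
button band: 2.5 × 5.333 = 13.33 → 13.
pocket: 6.5 × 5.333 = 34.67 → 35.
collar: 17 × 5.333 = 90.67 → 91.

sleeve 59; button band 13; pocket 35; collar 91.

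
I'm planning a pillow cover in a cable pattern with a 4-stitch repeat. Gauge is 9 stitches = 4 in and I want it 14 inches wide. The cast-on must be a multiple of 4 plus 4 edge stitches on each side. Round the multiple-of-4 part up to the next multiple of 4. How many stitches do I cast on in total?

32 stitches.

9 / 4 = 2.25 sts per inch.
14 × 2.25 = 31.50 sts.
Less 8 edge sts → 23.50 for the repeat.
Next multiple of 4: 24.
Add back 8 edge sts → 32.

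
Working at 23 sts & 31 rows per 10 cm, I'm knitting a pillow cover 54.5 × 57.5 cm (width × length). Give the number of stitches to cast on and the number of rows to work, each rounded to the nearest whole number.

Cast on 125 stitches and work 178 rows.

Stitch gauge = 23/10 = 2.3 sts/cm; 54.5 × 2.3 = 125.35 → 125 sts.
Row gauge = 31/10 = 3.1 rows/cm; 57.5 × 3.1 = 178.25 → 178 rows.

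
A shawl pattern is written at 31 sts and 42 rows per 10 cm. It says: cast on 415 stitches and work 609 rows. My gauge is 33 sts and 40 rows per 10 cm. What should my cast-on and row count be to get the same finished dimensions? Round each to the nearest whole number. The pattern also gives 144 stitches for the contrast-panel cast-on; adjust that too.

Stitches: 415 × 33/31 = 441.77 → 442.
Rows: 609 × 40/42 = 580.00 → 580.
contrast-panel cast-on: 144 × 33/31 = 153.29 → 153.

Cast on 442 stitches; work 580 rows; contrast-panel cast-on 153 stitches.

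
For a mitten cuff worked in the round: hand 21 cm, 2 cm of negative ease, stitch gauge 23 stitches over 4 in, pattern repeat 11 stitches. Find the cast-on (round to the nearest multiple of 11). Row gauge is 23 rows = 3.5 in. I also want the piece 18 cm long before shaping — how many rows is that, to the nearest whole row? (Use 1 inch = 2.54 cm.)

Cast on 44 stitches; work 47 rows.

Finished = 21 − 2 = 19 cm.
19 cm × 1/2.54 = 7.48 inches.
23/4 = 5.75 sts per in; 7.48 × 5.75 = 43.01 sts.
Nearest multiple of 11 → 44.
18 cm = 7.09 inches; × 6.571 = 46.57 → 47 rows.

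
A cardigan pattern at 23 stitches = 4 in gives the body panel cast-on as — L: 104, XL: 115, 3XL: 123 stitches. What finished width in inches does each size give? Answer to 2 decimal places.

L 18.09 inches; XL 20.00 inches; 3XL 21.39 inches.

23/4 = 5.75 sts per in.
L: 104 / 5.75 = 18.087 → 18.09 in.
XL: 115 / 5.75 = 20.000 → 20.00 in.
3XL: 123 / 5.75 = 21.391 → 21.39 in.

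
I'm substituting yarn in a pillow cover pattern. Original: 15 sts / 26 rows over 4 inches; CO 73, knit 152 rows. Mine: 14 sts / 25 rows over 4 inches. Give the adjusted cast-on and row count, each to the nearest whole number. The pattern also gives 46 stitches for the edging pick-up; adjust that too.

Cast on 68 stitches; work 146 rows; edging pick-up 43 stitches.

Stitches: 73 × 14/15 = 68.13 → 68.
Rows: 152 × 25/26 = 146.15 → 146.
edging pick-up: 46 × 14/15 = 42.93 → 43.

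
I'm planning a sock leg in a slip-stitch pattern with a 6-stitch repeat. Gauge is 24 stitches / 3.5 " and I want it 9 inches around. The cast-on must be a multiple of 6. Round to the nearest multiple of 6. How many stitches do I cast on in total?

CO 60 sts.

24 / 3.5 = 6.857 sts per inch.
9 × 6.857 = 61.71 sts.
Nearest multiple of 6: 60.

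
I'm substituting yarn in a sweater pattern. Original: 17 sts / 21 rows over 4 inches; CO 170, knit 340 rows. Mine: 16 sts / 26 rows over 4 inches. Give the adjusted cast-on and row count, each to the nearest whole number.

Cast on 160 stitches; work 421 rows.

Stitches: 170 × 16/17 = 160.00 → 160.
Rows: 340 × 26/21 = 420.95 → 421.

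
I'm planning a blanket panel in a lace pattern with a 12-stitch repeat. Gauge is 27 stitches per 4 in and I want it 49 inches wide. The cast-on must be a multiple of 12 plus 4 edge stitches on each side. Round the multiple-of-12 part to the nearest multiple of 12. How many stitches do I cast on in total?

27 / 4 = 6.75 sts per inch.
49 × 6.75 = 330.75 sts.
Less 8 edge sts → 322.75 for the repeat.
Nearest multiple of 12: 324.
Add back 8 edge sts → 332.

332 stitches.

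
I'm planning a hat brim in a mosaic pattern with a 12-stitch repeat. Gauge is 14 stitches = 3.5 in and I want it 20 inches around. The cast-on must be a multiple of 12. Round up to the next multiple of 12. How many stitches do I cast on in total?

14 / 3.5 = 4 sts per inch.
20 × 4 = 80.00 sts.
Next multiple of 12: 84.

Cast on 84 stitches.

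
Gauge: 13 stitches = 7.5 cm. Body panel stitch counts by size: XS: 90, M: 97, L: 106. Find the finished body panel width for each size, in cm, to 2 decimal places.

XS 51.92 cm; M 55.96 cm; L 61.15 cm.

13/7.5 = 1.733 sts per cm.
XS: 90 / 1.733 = 51.923 → 51.92 cm.
M: 97 / 1.733 = 55.962 → 55.96 cm.
L: 106 / 1.733 = 61.154 → 61.15 cm.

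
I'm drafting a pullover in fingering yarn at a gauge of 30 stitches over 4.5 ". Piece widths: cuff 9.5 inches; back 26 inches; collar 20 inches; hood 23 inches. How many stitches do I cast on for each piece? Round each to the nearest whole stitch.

cuff 63; back 173; collar 133; hood 153.

Rate = 30/4.5 = 6.667 sts per in.
cuff: 9.5 × 6.667 = 63.33 → 63.
back: 26 × 6.667 = 173.33 → 173.
collar: 20 × 6.667 = 133.33 → 133.
hood: 23 × 6.667 = 153.33 → 153.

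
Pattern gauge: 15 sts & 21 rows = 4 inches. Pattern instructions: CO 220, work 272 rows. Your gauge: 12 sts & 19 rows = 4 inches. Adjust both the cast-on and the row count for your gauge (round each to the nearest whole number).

Cast on 176 stitches; work 246 rows.

Stitches: 220 × 12/15 = 176.00 → 176.
Rows: 272 × 19/21 = 246.10 → 246.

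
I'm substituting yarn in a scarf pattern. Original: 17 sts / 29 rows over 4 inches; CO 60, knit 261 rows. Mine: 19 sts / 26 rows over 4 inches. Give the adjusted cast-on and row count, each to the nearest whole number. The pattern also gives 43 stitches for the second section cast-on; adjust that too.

Stitches: 60 × 19/17 = 67.06 → 67.
Rows: 261 × 26/29 = 234.00 → 234.
second section cast-on: 43 × 19/17 = 48.06 → 48.

Cast on 67 stitches; work 234 rows; second section cast-on 48 stitches.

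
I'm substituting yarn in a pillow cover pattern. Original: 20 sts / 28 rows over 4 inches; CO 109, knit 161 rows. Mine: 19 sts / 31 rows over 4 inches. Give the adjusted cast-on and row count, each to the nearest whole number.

Cast on 104 stitches; work 178 rows.

Stitches: 109 × 19/20 = 103.55 → 104.
Rows: 161 × 31/28 = 178.25 → 178.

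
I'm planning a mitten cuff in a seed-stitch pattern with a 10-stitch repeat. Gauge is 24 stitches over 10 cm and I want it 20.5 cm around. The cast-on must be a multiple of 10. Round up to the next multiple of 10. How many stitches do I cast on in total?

24 / 10 = 2.4 sts per cm.
20.5 × 2.4 = 49.20 sts.
Next multiple of 10: 50.

CO 50 sts.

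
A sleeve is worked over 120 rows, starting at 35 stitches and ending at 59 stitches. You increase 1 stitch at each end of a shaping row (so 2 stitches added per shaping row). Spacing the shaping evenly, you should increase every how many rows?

Increase every 10th row.

Stitches to add: |59 − 35| = 24.
Shaping rows needed: 24 / 2 = 12.
120 rows / 12 = every 10 rows.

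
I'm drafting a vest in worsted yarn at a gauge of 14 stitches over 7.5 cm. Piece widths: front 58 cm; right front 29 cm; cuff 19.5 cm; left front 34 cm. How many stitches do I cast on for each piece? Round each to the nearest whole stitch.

front 108; right front 54; cuff 36; left front 63.

Rate = 14/7.5 = 1.867 sts per cm.
front: 58 × 1.867 = 108.27 → 108.
right front: 29 × 1.867 = 54.13 → 54.
cuff: 19.5 × 1.867 = 36.40 → 36.
left front: 34 × 1.867 = 63.47 → 63.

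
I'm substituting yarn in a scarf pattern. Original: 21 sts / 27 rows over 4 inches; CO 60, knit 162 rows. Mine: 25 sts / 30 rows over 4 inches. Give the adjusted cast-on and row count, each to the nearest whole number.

Stitches: 60 × 25/21 = 71.43 → 71.
Rows: 162 × 30/27 = 180.00 → 180.

Cast on 71 stitches; work 180 rows.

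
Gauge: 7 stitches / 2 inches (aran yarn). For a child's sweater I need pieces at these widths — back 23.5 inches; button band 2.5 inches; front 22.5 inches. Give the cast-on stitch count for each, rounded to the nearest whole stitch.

back 82; button band 9; front 79.

Rate = 7/2 = 3.5 sts per in.
back: 23.5 × 3.5 = 82.25 → 82.
button band: 2.5 × 3.5 = 8.75 → 9.
front: 22.5 × 3.5 = 78.75 → 79.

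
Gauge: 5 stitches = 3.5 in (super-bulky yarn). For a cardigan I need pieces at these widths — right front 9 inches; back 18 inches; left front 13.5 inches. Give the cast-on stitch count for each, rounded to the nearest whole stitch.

Rate = 5/3.5 = 1.429 sts per in.
right front: 9 × 1.429 = 12.86 → 13.
back: 18 × 1.429 = 25.71 → 26.
left front: 13.5 × 1.429 = 19.29 → 19.

right front 13; back 26; left front 19.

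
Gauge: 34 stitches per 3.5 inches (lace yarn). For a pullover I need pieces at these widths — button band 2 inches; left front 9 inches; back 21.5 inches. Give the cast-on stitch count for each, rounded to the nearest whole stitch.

Rate = 34/3.5 = 9.714 sts per in.
button band: 2 × 9.714 = 19.43 → 19.
left front: 9 × 9.714 = 87.43 → 87.
back: 21.5 × 9.714 = 208.86 → 209.

button band 19; left front 87; back 209.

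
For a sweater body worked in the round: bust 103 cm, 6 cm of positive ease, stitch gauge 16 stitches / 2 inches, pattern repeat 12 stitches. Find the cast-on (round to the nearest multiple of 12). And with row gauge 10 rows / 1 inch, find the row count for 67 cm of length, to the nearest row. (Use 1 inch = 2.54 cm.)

Cast on 348 stitches; work 264 rows.

Finished = 103 + 6 = 109 cm.
109 cm × 1/2.54 = 42.91 inches.
16/2 = 8 sts per in; 42.91 × 8 = 343.31 sts.
Nearest multiple of 12 → 348.
67 cm = 26.38 inches; × 10 = 263.78 → 264 rows.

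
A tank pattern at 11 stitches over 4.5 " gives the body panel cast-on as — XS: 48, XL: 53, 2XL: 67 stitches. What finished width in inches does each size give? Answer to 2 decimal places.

11/4.5 = 2.444 sts per in.
XS: 48 / 2.444 = 19.636 → 19.64 in.
XL: 53 / 2.444 = 21.682 → 21.68 in.
2XL: 67 / 2.444 = 27.409 → 27.41 in.

XS 19.64 inches; XL 21.68 inches; 2XL 27.41 inches.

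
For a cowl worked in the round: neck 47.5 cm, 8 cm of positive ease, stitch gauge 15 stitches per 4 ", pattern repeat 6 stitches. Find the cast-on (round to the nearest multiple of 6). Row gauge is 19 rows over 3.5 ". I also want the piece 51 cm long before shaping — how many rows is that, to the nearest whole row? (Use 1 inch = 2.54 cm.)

Cast on 84 stitches; work 109 rows.

Finished = 47.5 + 8 = 55.5 cm.
55.5 cm × 1/2.54 = 21.85 inches.
15/4 = 3.75 sts per in; 21.85 × 3.75 = 81.94 sts.
Nearest multiple of 6 → 84.
51 cm = 20.08 inches; × 5.429 = 109.00 → 109 rows.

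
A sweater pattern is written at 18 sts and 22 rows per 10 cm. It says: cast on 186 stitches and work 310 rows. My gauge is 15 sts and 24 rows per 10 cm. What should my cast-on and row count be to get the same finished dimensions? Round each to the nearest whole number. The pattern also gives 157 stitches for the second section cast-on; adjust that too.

Stitches: 186 × 15/18 = 155.00 → 155.
Rows: 310 × 24/22 = 338.18 → 338.
second section cast-on: 157 × 15/18 = 130.83 → 131.

Cast on 155 stitches; work 338 rows; second section cast-on 131 stitches.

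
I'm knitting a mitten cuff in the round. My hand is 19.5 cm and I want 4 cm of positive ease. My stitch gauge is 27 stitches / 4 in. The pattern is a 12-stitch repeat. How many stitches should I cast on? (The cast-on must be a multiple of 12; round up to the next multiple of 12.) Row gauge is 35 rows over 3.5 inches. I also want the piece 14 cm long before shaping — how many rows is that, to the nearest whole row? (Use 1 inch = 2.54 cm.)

Cast on 72 stitches; work 55 rows.

Finished = 19.5 + 4 = 23.5 cm.
23.5 cm × 1/2.54 = 9.25 inches.
27/4 = 6.75 sts per in; 9.25 × 6.75 = 62.45 sts.
Next multiple of 12 → 72.
14 cm = 5.51 inches; × 10 = 55.12 → 55 rows.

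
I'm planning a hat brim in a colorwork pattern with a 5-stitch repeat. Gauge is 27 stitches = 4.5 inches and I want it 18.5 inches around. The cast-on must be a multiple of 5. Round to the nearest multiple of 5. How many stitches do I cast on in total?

Cast on 110 stitches.

27 / 4.5 = 6 sts per inch.
18.5 × 6 = 111.00 sts.
Nearest multiple of 5: 110.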